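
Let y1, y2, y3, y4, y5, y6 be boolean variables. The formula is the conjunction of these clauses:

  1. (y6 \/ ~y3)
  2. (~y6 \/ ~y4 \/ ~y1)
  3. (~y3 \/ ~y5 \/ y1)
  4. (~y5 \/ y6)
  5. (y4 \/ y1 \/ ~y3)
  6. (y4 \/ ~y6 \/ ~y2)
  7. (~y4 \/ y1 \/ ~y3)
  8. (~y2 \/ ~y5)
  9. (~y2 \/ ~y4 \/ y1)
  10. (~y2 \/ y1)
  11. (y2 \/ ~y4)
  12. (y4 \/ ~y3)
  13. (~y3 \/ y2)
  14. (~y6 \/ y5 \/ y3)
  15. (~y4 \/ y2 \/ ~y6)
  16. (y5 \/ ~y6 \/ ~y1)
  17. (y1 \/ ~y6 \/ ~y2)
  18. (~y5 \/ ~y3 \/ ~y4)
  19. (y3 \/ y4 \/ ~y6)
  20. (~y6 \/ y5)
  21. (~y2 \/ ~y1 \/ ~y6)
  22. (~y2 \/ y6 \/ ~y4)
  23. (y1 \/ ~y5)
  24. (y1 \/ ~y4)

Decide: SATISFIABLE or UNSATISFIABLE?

SATISFIABLE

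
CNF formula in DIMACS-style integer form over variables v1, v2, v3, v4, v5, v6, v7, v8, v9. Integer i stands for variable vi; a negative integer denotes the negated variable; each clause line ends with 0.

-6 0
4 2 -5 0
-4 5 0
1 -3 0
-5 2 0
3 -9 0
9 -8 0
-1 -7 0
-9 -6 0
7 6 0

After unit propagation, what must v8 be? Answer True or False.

False

(!v6) is a unit clause: v6 = False.
From (v6 || v7) and v6 = False: v7 = True.
In (!v1 || !v7), !v7 is now false; !v1 must hold, so v1 = False.
(v1 || !v3): since v1 = False, the clause reduces to (!v3). v3 = False.
From (!v9 || v3) and v3 = False: v9 = False.
In (v9 || !v8), v9 is now false; !v8 must hold, so v8 = False.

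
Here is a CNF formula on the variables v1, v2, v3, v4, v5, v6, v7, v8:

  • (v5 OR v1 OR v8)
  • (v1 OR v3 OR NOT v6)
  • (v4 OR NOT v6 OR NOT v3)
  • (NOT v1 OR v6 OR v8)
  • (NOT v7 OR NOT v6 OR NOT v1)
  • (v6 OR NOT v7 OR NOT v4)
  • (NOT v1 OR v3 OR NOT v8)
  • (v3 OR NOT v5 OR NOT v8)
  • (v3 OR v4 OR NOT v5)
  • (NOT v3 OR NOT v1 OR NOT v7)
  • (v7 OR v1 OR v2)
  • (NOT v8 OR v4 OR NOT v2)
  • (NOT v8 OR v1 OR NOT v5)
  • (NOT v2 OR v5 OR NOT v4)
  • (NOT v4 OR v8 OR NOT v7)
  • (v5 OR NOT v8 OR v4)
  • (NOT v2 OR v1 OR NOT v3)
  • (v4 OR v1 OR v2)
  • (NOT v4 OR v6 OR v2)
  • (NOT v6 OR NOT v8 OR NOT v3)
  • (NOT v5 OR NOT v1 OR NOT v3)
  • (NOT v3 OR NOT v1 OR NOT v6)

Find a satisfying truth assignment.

v1=T, v2=F, v3=F, v4=F, v5=F, v6=T, v7=F, v8=F

Try v1 = True.
Branch on v2: take v2 = False.
Try v3 = False.
  then v8 is forced to False.
  then v6 is forced to True.
  then v7 is forced to False.
For the remaining variables, v4 = False, v5 = False works.
Every clause has at least one true literal under this assignment.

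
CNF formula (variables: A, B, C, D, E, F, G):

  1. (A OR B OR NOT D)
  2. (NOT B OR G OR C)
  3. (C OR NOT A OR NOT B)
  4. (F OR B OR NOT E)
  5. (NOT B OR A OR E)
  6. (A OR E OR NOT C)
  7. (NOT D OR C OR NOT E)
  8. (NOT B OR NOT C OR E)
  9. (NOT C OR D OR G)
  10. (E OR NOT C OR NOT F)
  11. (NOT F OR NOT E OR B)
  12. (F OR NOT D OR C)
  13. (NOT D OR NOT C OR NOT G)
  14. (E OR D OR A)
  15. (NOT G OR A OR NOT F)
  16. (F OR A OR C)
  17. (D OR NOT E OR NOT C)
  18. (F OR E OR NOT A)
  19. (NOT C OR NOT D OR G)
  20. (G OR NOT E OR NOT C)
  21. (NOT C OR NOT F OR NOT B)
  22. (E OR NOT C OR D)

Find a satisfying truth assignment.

Branch on A: take A = True.
Try B = False.
Branch on C: take C = False.
The remaining clauses are satisfied by D = False, E = False, F = True, G = True.
Check each clause:
  1. (B OR A OR NOT D) — A is true.
  2. (G OR C OR NOT B) — NOT B is true.
  3. (NOT A OR C OR NOT B) — NOT B is true.
  4. (NOT E OR B OR F) — NOT E is true.
  5. (A OR NOT B OR E) — A is true.
  6. (NOT C OR E OR A) — A is true.
  7. (NOT D OR NOT E OR C) — NOT D is true.
  8. (E OR NOT C OR NOT B) — NOT C is true.
  9. (D OR NOT C OR G) — NOT C is true.
  10. (NOT F OR E OR NOT C) — NOT C is true.
  11. (B OR NOT E OR NOT F) — NOT E is true.
  12. (NOT D OR C OR F) — NOT D is true.
  13. (NOT C OR NOT G OR NOT D) — NOT D is true.
  14. (A OR D OR E) — A is true.
  15. (A OR NOT F OR NOT G) — A is true.
  16. (A OR F OR C) — A is true.
  17. (NOT C OR D OR NOT E) — NOT E is true.
  18. (F OR E OR NOT A) — F is true.
  19. (G OR NOT C OR NOT D) — NOT D is true.
  20. (G OR NOT C OR NOT E) — NOT E is true.
  21. (NOT F OR NOT C OR NOT B) — NOT C is true.
  22. (E OR NOT C OR D) — NOT C is true.

A=True, B=False, C=False, D=False, E=False, F=True, G=True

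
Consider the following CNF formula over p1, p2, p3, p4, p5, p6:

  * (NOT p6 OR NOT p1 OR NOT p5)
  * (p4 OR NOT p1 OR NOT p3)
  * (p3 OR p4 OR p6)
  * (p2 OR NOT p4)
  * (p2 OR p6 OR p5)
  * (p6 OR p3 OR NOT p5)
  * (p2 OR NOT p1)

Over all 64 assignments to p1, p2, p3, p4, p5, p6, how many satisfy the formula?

Split on p6, then p1.
  p6=1, p1=1: remaining (p2,p3,p4,p5) ∈ {(1,0,0,0); (1,0,1,0); (1,1,1,0)} — 3.
  p6=1, p1=0: p3, p5 free; 3 ways for (p2,p4) × 2^2 = 12.
  p6=0, p1=1: remaining (p2,p3,p4,p5) ∈ {(1,0,1,0); (1,1,1,0); (1,1,1,1)} — 3.
  p6=0, p1=0: 6 of the 16 assignments to (p2,p3,p4,p5) work.
Total: 3 + 12 + 3 + 6 = 24.

24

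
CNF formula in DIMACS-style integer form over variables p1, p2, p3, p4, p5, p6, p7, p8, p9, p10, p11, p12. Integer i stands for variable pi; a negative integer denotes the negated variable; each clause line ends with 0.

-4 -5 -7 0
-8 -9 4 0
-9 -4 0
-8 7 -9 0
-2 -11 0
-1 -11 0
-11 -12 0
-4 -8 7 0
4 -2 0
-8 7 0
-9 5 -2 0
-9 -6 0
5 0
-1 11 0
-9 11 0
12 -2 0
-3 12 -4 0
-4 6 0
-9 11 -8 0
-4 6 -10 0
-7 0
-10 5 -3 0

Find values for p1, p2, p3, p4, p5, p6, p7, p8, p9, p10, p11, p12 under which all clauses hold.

p1 = F, p2 = T, p3 = F, p4 = T, p5 = T, p6 = T, p7 = F, p8 = F, p9 = F, p10 = T, p11 = F, p12 = T

The clause (p5) is unit: p5 must be True.
The clause (!p7) is unit: p7 must be False.
The clause (!p8) is unit: p8 must be False.
Pure literal: p1 appears only negated; assign p1 = False.
p3 occurs only negated in the remaining clauses — set p3 = False.
Set p2 = True and propagate.
  then p11 is forced to False.
  then p4 is forced to True.
  then p9 is forced to False.
  then p12 is forced to True.
  then p6 is forced to True.
p10 is now unconstrained; take p10 = True.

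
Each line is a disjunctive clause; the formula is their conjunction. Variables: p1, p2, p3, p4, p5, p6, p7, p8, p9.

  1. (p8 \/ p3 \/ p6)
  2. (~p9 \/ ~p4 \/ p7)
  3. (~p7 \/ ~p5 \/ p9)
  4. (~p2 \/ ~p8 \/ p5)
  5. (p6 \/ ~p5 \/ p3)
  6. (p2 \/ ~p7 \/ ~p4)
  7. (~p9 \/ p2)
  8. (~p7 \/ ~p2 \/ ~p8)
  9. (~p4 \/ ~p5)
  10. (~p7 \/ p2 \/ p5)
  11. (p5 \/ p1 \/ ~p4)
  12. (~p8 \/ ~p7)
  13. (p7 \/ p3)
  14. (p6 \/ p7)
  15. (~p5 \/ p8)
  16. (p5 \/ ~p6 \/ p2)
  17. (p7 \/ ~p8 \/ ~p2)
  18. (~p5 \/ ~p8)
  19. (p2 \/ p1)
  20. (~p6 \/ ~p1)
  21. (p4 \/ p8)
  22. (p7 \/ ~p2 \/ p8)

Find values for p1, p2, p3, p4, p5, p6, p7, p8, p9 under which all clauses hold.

p3 occurs only positively in the remaining clauses — set p3 = True.
Set p1 = True and propagate.
  then p6 is forced to False.
  then p7 is forced to True.
  then p8 is forced to False.
  then p5 is forced to False.
  then p2 is forced to True.
  then p4 is forced to True.
p9 is now unconstrained; take p9 = True.
Check each clause:
  1. (p8 \/ p3 \/ p6) — p3 is true.
  2. (~p4 \/ ~p9 \/ p7) — p7 is true.
  3. (p9 \/ ~p7 \/ ~p5) — ~p5 is true.
  4. (~p2 \/ p5 \/ ~p8) — ~p8 is true.
  5. (p6 \/ ~p5 \/ p3) — p3 is true.
  6. (~p4 \/ p2 \/ ~p7) — p2 is true.
  7. (p2 \/ ~p9) — p2 is true.
  8. (~p2 \/ ~p8 \/ ~p7) — ~p8 is true.
  9. (~p5 \/ ~p4) — ~p5 is true.
  10. (p2 \/ p5 \/ ~p7) — p2 is true.
  11. (p1 \/ p5 \/ ~p4) — p1 is true.
  12. (~p7 \/ ~p8) — ~p8 is true.
  13. (p3 \/ p7) — p3 is true.
  14. (p6 \/ p7) — p7 is true.
  15. (p8 \/ ~p5) — ~p5 is true.
  16. (p2 \/ p5 \/ ~p6) — ~p6 is true.
  17. (p7 \/ ~p8 \/ ~p2) — ~p8 is true.
  18. (~p8 \/ ~p5) — ~p8 is true.
  19. (p1 \/ p2) — p1 is true.
  20. (~p6 \/ ~p1) — ~p6 is true.
  21. (p4 \/ p8) — p4 is true.
  22. (p8 \/ ~p2 \/ p7) — p7 is true.

p1=T, p2=T, p3=T, p4=T, p5=F, p6=F, p7=T, p8=F, p9=T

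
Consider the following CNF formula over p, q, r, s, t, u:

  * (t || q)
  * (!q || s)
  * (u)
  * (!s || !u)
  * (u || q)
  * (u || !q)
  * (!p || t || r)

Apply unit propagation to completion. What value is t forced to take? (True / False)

(u) is a unit clause: u = True.
In (!u || !s), !u is now false; !s must hold, so s = False.
From (s || !q) and s = False: q = False.
From (t || q) and q = False: t = True.

True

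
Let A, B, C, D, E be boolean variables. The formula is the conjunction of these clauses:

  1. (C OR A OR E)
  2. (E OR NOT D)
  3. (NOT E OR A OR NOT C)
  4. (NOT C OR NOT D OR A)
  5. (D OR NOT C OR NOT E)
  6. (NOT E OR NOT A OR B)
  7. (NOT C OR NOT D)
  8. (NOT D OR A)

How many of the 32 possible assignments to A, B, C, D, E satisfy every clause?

10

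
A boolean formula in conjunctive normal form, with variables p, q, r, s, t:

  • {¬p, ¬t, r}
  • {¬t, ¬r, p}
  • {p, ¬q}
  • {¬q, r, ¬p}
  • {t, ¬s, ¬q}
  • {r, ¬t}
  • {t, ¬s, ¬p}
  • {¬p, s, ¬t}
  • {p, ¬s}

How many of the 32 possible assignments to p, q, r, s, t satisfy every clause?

7

Satisfying assignments:
  p=F q=F r=F s=F t=F
  p=F q=F r=T s=F t=F
  p=T q=F r=F s=F t=F
  p=T q=F r=T s=F t=F
  p=T q=F r=T s=T t=T
  p=T q=T r=T s=F t=F
  p=T q=T r=T s=T t=T
Count: 7.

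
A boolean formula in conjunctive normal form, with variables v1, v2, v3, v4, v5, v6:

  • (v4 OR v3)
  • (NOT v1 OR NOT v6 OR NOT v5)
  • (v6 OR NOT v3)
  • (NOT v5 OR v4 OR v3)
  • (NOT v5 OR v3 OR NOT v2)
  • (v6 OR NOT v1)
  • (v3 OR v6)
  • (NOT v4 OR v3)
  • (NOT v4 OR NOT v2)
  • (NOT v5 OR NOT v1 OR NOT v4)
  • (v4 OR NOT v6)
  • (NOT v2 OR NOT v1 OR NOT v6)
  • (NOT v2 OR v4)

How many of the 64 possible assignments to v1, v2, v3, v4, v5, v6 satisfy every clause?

3

Satisfying assignments:
  v1=0 v2=0 v3=1 v4=1 v5=0 v6=1
  v1=0 v2=0 v3=1 v4=1 v5=1 v6=1
  v1=1 v2=0 v3=1 v4=1 v5=0 v6=1
That's 3 in total.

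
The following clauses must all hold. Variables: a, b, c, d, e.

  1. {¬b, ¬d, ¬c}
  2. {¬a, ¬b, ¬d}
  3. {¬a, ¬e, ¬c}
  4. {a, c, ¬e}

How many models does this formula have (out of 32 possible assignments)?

Split on a, then c.
  a=1, c=1: remaining (b,d,e) ∈ {(0,0,0); (0,1,0); (1,0,0)} — 3.
  a=1, c=0: e free; 3 ways for (b,d) × 2^1 = 6.
  a=0, c=1: e free; 3 ways for (b,d) × 2^1 = 6.
  a=0, c=0: remaining (b,d,e) ∈ {(0,0,0); (0,1,0); (1,0,0); (1,1,0)} — 4.
Total: 3 + 6 + 6 + 4 = 19.

19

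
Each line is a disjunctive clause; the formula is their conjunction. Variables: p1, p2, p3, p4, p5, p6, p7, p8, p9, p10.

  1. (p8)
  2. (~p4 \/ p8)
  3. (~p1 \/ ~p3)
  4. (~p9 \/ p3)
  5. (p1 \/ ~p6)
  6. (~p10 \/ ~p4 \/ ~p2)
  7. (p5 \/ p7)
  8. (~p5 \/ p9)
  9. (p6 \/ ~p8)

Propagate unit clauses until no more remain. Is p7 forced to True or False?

True

(p8) stands alone — p8 = True.
In (~p8 \/ p6), ~p8 is now false; p6 must hold, so p6 = True.
(p1 \/ ~p6) with p6 = True leaves only p1, so p1 = True.
(~p1 \/ ~p3): since p1 = True, the clause reduces to (~p3). p3 = False.
From (p3 \/ ~p9) and p3 = False: p9 = False.
(~p5 \/ p9) with p9 = False leaves only ~p5, so p5 = False.
(p5 \/ p7): since p5 = False, the clause reduces to (p7). p7 = True.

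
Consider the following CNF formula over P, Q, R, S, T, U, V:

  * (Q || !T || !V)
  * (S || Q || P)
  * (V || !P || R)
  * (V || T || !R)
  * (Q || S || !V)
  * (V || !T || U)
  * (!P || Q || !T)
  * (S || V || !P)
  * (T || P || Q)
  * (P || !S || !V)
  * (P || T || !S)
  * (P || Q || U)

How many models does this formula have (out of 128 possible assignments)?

37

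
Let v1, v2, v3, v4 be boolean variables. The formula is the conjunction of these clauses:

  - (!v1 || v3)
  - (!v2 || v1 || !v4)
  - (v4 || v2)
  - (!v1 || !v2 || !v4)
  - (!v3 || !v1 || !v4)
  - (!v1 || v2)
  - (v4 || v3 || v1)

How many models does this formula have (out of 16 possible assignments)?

The models are:
  v1=0 v2=0 v3=0 v4=1
  v1=0 v2=0 v3=1 v4=1
  v1=0 v2=1 v3=1 v4=0
  v1=1 v2=1 v3=1 v4=0
That's 4 in total.

4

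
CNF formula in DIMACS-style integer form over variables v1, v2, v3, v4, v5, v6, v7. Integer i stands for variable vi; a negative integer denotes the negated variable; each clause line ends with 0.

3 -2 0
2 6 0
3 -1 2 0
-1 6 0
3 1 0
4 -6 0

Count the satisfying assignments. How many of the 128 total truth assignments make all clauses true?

24

Case analysis on v1 and v2:
  v1=1, v2=1: remaining (v3,v4,v5,v6,v7) ∈ {(1,1,0,1,0); (1,1,0,1,1); (1,1,1,1,0); (1,1,1,1,1)} — 4.
  v1=1, v2=0: remaining (v3,v4,v5,v6,v7) ∈ {(1,1,0,1,0); (1,1,0,1,1); (1,1,1,1,0); (1,1,1,1,1)} — 4.
  v1=0, v2=1: v5, v7 free; 3 ways for (v3,v4,v6) × 2^2 = 12.
  v1=0, v2=0: remaining (v3,v4,v5,v6,v7) ∈ {(1,1,0,1,0); (1,1,0,1,1); (1,1,1,1,0); (1,1,1,1,1)} — 4.
Total: 4 + 4 + 12 + 4 = 24.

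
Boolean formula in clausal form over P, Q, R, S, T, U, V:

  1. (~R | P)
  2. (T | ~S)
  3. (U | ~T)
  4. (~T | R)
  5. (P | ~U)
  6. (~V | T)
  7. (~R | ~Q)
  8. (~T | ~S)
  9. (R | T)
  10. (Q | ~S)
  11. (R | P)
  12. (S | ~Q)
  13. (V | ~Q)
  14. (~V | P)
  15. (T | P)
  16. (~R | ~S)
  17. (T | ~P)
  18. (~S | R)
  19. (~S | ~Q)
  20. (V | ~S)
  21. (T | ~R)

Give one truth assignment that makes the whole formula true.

P = True  Q = False  R = True  S = False  T = True  U = True  V = True

Try P = True.
  then T is forced to True.
  then U is forced to True.
  then R is forced to True.
  then Q is forced to False.
  then S is forced to False.
V is now unconstrained; take V = True.
Every clause has at least one true literal under this assignment.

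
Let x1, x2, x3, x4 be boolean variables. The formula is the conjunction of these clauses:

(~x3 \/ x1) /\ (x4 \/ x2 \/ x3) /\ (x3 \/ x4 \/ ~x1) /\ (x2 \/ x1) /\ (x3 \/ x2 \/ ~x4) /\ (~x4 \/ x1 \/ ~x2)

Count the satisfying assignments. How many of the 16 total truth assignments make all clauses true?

Satisfying assignments:
  x1=0 x2=1 x3=0 x4=0
  x1=1 x2=0 x3=1 x4=0
  x1=1 x2=0 x3=1 x4=1
  x1=1 x2=1 x3=0 x4=1
  x1=1 x2=1 x3=1 x4=0
  x1=1 x2=1 x3=1 x4=1
Count: 6.

6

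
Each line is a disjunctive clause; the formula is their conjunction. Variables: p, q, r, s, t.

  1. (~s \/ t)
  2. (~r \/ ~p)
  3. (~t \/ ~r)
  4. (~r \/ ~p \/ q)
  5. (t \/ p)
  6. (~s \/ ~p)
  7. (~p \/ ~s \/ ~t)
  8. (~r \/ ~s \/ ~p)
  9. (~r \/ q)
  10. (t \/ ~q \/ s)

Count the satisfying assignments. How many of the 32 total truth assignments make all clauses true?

7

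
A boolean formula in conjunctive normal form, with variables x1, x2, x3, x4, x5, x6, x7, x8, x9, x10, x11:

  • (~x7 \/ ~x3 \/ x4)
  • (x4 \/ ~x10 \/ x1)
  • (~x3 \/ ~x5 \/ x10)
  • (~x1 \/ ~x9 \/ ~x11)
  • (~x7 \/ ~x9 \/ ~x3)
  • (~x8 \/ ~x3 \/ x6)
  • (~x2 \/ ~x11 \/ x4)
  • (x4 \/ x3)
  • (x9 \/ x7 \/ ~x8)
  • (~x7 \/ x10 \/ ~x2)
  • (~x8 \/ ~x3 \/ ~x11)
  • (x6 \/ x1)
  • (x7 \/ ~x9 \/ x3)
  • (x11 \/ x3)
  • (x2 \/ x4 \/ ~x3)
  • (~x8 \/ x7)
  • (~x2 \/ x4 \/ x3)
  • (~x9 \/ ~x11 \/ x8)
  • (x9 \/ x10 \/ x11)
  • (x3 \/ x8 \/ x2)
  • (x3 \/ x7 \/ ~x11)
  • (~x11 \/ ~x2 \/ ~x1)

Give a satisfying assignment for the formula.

x1 = F, x2 = T, x3 = T, x4 = T, x5 = F, x6 = T, x7 = T, x8 = F, x9 = F, x10 = T, x11 = T

Pure literal: x4 appears only positively; assign x4 = True.
x5 occurs only negated in the remaining clauses — set x5 = False.
Try x1 = False.
  then x6 is forced to True.
Set x2 = True and propagate.
For the remaining variables, x3 = True, x7 = True, x8 = False, x9 = False, x10 = True, x11 = True works.
Every clause has at least one true literal under this assignment.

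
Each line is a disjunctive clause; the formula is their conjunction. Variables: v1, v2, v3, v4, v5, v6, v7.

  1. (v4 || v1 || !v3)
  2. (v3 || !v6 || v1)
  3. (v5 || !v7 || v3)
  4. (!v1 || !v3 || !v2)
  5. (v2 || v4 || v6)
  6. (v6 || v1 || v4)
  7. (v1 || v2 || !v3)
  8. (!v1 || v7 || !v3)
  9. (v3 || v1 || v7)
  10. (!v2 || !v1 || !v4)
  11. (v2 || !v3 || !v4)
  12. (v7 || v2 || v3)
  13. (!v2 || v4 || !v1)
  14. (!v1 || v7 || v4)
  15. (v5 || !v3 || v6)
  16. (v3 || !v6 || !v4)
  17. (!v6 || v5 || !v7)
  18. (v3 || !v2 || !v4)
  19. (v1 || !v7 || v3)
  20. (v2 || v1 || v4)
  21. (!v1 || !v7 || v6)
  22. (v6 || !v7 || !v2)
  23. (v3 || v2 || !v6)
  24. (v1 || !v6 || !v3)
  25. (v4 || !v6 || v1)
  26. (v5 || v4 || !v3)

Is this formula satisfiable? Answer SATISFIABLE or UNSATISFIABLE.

SATISFIABLE

Pure literal: v5 appears only positively; assign v5 = True.
Set v1 = True and propagate.
Try v2 = False.
For the remaining variables, v3 = True, v4 = False, v6 = True, v7 = True works.
Every clause has at least one true literal under this assignment.
So v1=T, v2=F, v3=T, v4=F, v5=T, v6=T, v7=T is a satisfying assignment.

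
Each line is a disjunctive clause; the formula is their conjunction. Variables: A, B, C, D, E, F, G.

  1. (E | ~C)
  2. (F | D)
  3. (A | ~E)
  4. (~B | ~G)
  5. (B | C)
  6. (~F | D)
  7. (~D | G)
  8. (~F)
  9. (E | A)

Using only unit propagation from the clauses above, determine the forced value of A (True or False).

(~F) stands alone — F = False.
(D | F): since F = False, the clause reduces to (D). D = True.
(~D | G): since D = True, the clause reduces to (G). G = True.
In (~B | ~G), ~G is now false; ~B must hold, so B = False.
From (C | B) and B = False: C = True.
From (~C | E) and C = True: E = True.
In (A | ~E), ~E is now false; A must hold, so A = True.

True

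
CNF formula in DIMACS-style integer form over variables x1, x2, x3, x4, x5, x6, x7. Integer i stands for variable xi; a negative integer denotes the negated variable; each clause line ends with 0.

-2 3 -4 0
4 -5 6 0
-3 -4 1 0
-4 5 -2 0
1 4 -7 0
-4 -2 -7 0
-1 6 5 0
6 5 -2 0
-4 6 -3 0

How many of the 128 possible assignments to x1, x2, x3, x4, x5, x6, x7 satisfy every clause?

45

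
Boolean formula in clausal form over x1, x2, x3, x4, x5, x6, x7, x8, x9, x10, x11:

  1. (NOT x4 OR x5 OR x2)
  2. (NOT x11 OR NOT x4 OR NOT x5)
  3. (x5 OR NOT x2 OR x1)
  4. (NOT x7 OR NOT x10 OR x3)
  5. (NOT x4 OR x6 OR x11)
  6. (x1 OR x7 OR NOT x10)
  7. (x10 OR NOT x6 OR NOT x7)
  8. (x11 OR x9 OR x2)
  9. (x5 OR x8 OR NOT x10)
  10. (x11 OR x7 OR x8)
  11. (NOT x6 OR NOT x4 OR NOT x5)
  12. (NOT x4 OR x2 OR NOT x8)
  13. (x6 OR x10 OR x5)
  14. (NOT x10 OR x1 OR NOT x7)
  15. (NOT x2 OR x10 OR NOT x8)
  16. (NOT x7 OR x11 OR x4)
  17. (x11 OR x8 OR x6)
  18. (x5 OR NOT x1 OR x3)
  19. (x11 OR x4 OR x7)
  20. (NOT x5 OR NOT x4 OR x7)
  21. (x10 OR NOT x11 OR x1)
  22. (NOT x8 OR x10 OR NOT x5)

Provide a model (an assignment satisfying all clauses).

x1=True, x2=False, x3=False, x4=False, x5=True, x6=False, x7=False, x8=True, x9=True, x10=True, x11=True

Pure literal: x9 appears only positively; assign x9 = True.
Try x1 = True.
Set x2 = False and propagate.
For the remaining variables, x3 = False, x4 = False, x5 = True, x6 = False, x7 = False, x8 = True, x10 = True, x11 = True works.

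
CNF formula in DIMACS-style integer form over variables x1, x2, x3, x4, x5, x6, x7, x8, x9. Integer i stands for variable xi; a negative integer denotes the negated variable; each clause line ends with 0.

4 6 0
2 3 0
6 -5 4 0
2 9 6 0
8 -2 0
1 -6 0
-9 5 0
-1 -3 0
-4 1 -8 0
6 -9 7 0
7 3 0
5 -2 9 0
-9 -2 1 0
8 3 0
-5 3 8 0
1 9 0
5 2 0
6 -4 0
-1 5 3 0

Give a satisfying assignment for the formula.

x1=True, x2=True, x3=False, x4=True, x5=True, x6=True, x7=True, x8=True, x9=False

Pure literal: x7 appears only positively; assign x7 = True.
Try x1 = True.
  then x3 is forced to False.
  then x2 is forced to True.
  then x8 is forced to True.
  then x5 is forced to True.
Try x4 = True.
  then x6 is forced to True.
x9 is now unconstrained; take x9 = False.
Every clause has at least one true literal under this assignment.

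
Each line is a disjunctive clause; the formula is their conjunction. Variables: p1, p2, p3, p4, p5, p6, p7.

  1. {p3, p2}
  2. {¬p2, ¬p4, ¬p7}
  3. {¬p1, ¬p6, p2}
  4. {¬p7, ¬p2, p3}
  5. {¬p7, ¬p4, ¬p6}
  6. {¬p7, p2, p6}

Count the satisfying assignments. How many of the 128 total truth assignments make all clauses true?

Case analysis on p2 and p7:
  p2=T, p7=T: forces p3=T; p4=F; p1, p5, p6 free → 2^3 = 8.
  p2=T, p7=F: p1, p3, p4, p5, p6 free → 2^5 = 32.
  p2=F, p7=T: remaining (p1,p3,p4,p5,p6) ∈ {(F,T,F,F,T); (F,T,F,T,T)} — 2.
  p2=F, p7=F: p4, p5 free; 3 ways for (p1,p3,p6) × 2^2 = 12.
Total: 8 + 32 + 2 + 12 = 54.

54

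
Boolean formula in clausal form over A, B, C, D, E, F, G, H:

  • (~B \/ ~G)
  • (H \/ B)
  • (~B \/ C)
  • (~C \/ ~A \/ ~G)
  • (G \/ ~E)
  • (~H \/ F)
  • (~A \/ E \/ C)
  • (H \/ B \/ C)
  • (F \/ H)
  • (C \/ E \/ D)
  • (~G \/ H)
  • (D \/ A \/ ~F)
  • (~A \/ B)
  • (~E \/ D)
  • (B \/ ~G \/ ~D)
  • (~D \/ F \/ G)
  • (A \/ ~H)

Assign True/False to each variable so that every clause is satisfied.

Try A = True.
  then B is forced to True.
  then G is forced to False.
  then C is forced to True.
  then E is forced to False.
Set D = True and propagate.
  then F is forced to True.
H is now unconstrained; take H = True.
Every clause has at least one true literal under this assignment.

A=True, B=True, C=True, D=True, E=False, F=True, G=False, H=True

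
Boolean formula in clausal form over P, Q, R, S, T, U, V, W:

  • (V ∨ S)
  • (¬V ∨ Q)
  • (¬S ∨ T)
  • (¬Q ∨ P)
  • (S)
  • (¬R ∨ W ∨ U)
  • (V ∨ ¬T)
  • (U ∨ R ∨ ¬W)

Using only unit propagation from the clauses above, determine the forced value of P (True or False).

True

(S) stands alone — S = True.
From (¬S ∨ T) and S = True: T = True.
From (V ∨ ¬T) and T = True: V = True.
(¬V ∨ Q): since V = True, the clause reduces to (Q). Q = True.
(P ∨ ¬Q): since Q = True, the clause reduces to (P). P = True.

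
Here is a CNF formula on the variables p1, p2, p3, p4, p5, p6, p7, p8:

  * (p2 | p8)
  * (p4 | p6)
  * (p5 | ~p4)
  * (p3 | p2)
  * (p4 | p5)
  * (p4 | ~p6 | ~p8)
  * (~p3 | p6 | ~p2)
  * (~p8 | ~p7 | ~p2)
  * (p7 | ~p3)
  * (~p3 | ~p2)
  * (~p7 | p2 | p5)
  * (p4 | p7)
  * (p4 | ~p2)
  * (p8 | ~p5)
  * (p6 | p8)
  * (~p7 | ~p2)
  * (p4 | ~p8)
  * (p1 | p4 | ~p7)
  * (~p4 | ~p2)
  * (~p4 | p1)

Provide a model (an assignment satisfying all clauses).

p1=1, p2=0, p3=1, p4=1, p5=1, p6=1, p7=1, p8=1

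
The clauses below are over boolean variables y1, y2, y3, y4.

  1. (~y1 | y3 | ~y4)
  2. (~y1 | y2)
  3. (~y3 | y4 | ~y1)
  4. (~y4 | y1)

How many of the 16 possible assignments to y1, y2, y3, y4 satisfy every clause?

Satisfying assignments:
  y1=F y2=F y3=F y4=F
  y1=F y2=F y3=T y4=F
  y1=F y2=T y3=F y4=F
  y1=F y2=T y3=T y4=F
  y1=T y2=T y3=F y4=F
  y1=T y2=T y3=T y4=T
That's 6 in total.

6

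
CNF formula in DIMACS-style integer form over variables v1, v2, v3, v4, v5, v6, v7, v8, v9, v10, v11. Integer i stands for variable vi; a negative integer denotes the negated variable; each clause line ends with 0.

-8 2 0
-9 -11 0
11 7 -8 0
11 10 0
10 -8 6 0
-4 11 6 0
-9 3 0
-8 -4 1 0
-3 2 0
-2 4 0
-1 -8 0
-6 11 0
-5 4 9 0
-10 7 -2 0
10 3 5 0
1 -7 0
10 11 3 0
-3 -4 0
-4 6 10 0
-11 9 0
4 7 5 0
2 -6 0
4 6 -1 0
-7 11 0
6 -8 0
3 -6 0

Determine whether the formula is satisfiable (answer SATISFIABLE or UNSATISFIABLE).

v4 = True:
  propagation gives v3=False, v9=False, v11=False, v10=True; an empty clause results — contradiction.
v4 = False:
  propagation gives v2=False, v8=False, v3=False, v9=False; an empty clause results — contradiction.
Every branch closes, so no satisfying assignment exists.

UNSATISFIABLE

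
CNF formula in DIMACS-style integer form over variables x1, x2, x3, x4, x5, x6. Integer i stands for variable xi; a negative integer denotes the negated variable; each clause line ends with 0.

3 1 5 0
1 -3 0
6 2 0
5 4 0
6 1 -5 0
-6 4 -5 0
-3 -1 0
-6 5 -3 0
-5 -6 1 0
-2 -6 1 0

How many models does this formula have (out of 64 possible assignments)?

7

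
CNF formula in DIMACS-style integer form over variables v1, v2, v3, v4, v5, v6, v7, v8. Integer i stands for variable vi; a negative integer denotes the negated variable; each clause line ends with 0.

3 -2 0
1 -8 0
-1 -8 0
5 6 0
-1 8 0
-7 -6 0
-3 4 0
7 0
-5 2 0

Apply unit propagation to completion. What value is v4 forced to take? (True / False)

(v7) is a unit clause: v7 = True.
In (¬v7 ∨ ¬v6), ¬v7 is now false; ¬v6 must hold, so v6 = False.
(v5 ∨ v6) with v6 = False leaves only v5, so v5 = True.
(¬v5 ∨ v2) with v5 = True leaves only v2, so v2 = True.
In (v3 ∨ ¬v2), ¬v2 is now false; v3 must hold, so v3 = True.
(¬v3 ∨ v4) with v3 = True leaves only v4, so v4 = True.

True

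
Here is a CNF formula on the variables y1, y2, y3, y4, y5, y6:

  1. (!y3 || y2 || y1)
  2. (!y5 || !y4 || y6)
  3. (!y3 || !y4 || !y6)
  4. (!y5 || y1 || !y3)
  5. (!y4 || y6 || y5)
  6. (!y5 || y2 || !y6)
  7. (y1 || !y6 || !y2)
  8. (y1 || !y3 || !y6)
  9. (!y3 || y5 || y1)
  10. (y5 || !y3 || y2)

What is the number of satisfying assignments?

21

Case analysis on y3 and y5:
  y3=1, y5=1: remaining (y1,y2,y4,y6) ∈ {(1,0,0,0); (1,1,0,0); (1,1,0,1)} — 3.
  y3=1, y5=0: remaining (y1,y2,y4,y6) ∈ {(1,1,0,0); (1,1,0,1)} — 2.
  y3=0, y5=1: 6 of the 16 assignments to (y1,y2,y4,y6) work.
  y3=0, y5=0: 10 of the 16 assignments to (y1,y2,y4,y6) work.
Total: 3 + 2 + 6 + 10 = 21.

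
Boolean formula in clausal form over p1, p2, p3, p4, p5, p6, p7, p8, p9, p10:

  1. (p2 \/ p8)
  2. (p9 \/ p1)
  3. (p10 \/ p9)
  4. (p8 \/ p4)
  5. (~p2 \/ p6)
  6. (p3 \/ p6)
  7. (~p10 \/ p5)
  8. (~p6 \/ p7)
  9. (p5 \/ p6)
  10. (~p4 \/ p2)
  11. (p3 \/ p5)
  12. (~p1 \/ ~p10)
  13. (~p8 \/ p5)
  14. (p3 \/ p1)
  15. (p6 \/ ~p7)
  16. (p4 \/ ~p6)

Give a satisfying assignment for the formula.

p3 occurs only positively in the remaining clauses — set p3 = True.
Pure literal: p5 appears only positively; assign p5 = True.
Try p1 = False.
  then p9 is forced to True.
Set p2 = True and propagate.
  then p6 is forced to True.
  then p7 is forced to True.
  then p4 is forced to True.
p8, p10 are now unconstrained; take p8 = True, p10 = True.

p1 = 0, p2 = 1, p3 = 1, p4 = 1, p5 = 1, p6 = 1, p7 = 1, p8 = 1, p9 = 1, p10 = 1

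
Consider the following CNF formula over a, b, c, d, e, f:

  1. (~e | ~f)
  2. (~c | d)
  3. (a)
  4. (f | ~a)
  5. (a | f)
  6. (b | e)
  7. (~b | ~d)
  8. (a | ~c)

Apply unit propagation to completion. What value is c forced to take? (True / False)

(a) stands alone — a = True.
(f | ~a): since a = True, the clause reduces to (f). f = True.
From (~e | ~f) and f = True: e = False.
(b | e) with e = False leaves only b, so b = True.
In (~d | ~b), ~b is now false; ~d must hold, so d = False.
From (d | ~c) and d = False: c = False.

False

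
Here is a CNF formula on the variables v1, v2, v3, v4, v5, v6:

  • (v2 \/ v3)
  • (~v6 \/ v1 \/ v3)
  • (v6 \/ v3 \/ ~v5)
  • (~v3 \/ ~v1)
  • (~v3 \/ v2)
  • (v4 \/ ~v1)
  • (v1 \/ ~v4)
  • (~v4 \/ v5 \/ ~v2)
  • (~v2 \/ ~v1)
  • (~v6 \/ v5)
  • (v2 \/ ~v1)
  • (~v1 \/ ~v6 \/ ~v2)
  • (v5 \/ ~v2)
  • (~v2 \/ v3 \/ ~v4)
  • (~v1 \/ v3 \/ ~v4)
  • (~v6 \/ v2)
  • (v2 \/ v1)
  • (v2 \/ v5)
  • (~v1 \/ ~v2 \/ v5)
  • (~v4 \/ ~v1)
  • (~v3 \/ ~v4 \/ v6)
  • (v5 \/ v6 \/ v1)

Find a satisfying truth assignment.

v1=F  v2=T  v3=T  v4=F  v5=T  v6=F

Branch on v1: take v1 = False.
  then v4 is forced to False.
  then v2 is forced to True.
  then v5 is forced to True.
Try v3 = True.
v6 is now unconstrained; take v6 = False.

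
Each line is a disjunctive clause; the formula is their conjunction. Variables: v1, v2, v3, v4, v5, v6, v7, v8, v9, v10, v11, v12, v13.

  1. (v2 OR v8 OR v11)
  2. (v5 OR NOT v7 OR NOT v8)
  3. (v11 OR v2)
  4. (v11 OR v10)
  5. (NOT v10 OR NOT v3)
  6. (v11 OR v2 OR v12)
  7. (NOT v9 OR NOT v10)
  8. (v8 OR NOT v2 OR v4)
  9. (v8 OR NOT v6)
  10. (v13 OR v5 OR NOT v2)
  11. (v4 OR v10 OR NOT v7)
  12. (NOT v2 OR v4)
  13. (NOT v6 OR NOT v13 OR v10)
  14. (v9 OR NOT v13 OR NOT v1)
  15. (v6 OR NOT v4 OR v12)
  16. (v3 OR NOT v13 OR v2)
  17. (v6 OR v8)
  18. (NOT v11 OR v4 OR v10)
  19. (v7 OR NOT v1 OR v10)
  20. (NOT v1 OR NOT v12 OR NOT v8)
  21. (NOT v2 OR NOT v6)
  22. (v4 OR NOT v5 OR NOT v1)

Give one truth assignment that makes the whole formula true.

v1=False, v2=False, v3=False, v4=True, v5=True, v6=True, v7=False, v8=True, v9=False, v10=True, v11=True, v12=False, v13=False

v1 occurs only negated in the remaining clauses — set v1 = False.
Branch on v2: take v2 = False.
  then v11 is forced to True.
Try v3 = False.
  then v13 is forced to False.
Branch on v4: take v4 = True.
For the remaining variables, v5 = True, v6 = True, v7 = False, v8 = True, v9 = False, v10 = True, v12 = False works.
Check each clause:
  1. (v2 OR v8 OR v11) — v8 is true.
  2. (NOT v7 OR v5 OR NOT v8) — NOT v7 is true.
  3. (v11 OR v2) — v11 is true.
  4. (v11 OR v10) — v10 is true.
  5. (NOT v3 OR NOT v10) — NOT v3 is true.
  6. (v2 OR v11 OR v12) — v11 is true.
  7. (NOT v10 OR NOT v9) — NOT v9 is true.
  8. (v4 OR NOT v2 OR v8) — v8 is true.
  9. (v8 OR NOT v6) — v8 is true.
  10. (v13 OR v5 OR NOT v2) — v5 is true.
  11. (v4 OR NOT v7 OR v10) — NOT v7 is true.
  12. (NOT v2 OR v4) — v4 is true.
  13. (v10 OR NOT v6 OR NOT v13) — v10 is true.
  14. (NOT v1 OR v9 OR NOT v13) — NOT v13 is true.
  15. (v6 OR v12 OR NOT v4) — v6 is true.
  16. (NOT v13 OR v2 OR v3) — NOT v13 is true.
  17. (v8 OR v6) — v8 is true.
  18. (v10 OR v4 OR NOT v11) — v10 is true.
  19. (v7 OR v10 OR NOT v1) — v10 is true.
  20. (NOT v12 OR NOT v1 OR NOT v8) — NOT v12 is true.
  21. (NOT v2 OR NOT v6) — NOT v2 is true.
  22. (NOT v1 OR NOT v5 OR v4) — v4 is true.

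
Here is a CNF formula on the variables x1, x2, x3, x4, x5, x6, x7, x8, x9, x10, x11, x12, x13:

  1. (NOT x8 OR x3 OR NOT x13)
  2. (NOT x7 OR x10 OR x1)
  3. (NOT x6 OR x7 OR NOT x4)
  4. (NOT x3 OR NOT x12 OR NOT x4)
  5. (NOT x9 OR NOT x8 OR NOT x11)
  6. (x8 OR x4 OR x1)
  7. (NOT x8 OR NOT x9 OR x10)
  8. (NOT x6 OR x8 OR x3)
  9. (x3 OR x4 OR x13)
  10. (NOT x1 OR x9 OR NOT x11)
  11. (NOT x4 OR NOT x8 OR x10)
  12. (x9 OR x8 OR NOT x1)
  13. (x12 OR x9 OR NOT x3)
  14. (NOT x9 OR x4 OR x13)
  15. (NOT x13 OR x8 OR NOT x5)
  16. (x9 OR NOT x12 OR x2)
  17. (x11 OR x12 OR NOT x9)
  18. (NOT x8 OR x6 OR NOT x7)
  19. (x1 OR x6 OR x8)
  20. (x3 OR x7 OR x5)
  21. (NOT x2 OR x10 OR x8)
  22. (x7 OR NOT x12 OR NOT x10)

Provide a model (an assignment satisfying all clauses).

Set x1 = True and propagate.
For the remaining variables, x2 = True, x3 = False, x4 = True, x5 = False, x6 = True, x7 = True, x8 = True, x9 = False, x10 = True, x11 = False, x12 = False, x13 = False works.

x1 = True, x2 = True, x3 = False, x4 = True, x5 = False, x6 = True, x7 = True, x8 = True, x9 = False, x10 = True, x11 = False, x12 = False, x13 = False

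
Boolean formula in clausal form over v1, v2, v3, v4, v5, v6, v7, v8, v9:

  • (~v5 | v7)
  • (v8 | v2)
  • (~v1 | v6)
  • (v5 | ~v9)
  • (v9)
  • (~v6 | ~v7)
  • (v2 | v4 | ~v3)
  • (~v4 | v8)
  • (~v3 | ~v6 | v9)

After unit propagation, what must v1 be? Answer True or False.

(v9) is a unit clause: v9 = True.
(v5 | ~v9): since v9 = True, the clause reduces to (v5). v5 = True.
In (~v5 | v7), ~v5 is now false; v7 must hold, so v7 = True.
In (~v7 | ~v6), ~v7 is now false; ~v6 must hold, so v6 = False.
From (v6 | ~v1) and v6 = False: v1 = False.

False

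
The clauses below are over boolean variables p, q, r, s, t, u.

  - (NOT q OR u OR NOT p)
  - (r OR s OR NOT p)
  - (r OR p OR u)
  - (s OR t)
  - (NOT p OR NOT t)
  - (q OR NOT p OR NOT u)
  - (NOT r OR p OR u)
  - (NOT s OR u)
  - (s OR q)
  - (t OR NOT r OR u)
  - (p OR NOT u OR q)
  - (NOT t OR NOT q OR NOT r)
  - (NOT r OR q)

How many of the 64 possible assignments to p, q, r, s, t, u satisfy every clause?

6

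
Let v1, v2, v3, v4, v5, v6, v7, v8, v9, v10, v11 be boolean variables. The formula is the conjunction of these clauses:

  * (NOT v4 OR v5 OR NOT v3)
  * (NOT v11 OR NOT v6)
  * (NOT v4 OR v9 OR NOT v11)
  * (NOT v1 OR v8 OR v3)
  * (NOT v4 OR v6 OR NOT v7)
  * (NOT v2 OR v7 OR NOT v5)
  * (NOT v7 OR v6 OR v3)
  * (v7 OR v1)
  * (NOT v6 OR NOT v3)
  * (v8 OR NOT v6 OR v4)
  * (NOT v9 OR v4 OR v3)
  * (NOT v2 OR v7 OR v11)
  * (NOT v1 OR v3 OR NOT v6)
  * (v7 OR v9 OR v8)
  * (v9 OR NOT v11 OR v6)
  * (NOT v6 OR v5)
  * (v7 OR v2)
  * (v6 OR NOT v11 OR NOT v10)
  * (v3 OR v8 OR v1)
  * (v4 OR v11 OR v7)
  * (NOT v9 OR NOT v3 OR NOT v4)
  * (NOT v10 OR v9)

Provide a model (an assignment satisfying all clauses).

v1 = False, v2 = False, v3 = True, v4 = False, v5 = False, v6 = False, v7 = True, v8 = True, v9 = True, v10 = False, v11 = False

Check each clause:
  1. (v5 OR NOT v4 OR NOT v3) — NOT v4 is true.
  2. (NOT v11 OR NOT v6) — NOT v6 is true.
  3. (v9 OR NOT v11 OR NOT v4) — v9 is true.
  4. (v3 OR NOT v1 OR v8) — v8 is true.
  5. (NOT v4 OR NOT v7 OR v6) — NOT v4 is true.
  6. (NOT v5 OR NOT v2 OR v7) — NOT v5 is true.
  7. (v3 OR v6 OR NOT v7) — v3 is true.
  8. (v1 OR v7) — v7 is true.
  9. (NOT v3 OR NOT v6) — NOT v6 is true.
  10. (NOT v6 OR v8 OR v4) — v8 is true.
  11. (NOT v9 OR v4 OR v3) — v3 is true.
  12. (v7 OR NOT v2 OR v11) — NOT v2 is true.
  13. (NOT v6 OR v3 OR NOT v1) — NOT v6 is true.
  14. (v8 OR v9 OR v7) — v8 is true.
  15. (NOT v11 OR v9 OR v6) — v9 is true.
  16. (v5 OR NOT v6) — NOT v6 is true.
  17. (v7 OR v2) — v7 is true.
  18. (NOT v10 OR v6 OR NOT v11) — NOT v11 is true.
  19. (v8 OR v1 OR v3) — v8 is true.
  20. (v4 OR v7 OR v11) — v7 is true.
  21. (NOT v9 OR NOT v3 OR NOT v4) — NOT v4 is true.
  22. (NOT v10 OR v9) — v9 is true.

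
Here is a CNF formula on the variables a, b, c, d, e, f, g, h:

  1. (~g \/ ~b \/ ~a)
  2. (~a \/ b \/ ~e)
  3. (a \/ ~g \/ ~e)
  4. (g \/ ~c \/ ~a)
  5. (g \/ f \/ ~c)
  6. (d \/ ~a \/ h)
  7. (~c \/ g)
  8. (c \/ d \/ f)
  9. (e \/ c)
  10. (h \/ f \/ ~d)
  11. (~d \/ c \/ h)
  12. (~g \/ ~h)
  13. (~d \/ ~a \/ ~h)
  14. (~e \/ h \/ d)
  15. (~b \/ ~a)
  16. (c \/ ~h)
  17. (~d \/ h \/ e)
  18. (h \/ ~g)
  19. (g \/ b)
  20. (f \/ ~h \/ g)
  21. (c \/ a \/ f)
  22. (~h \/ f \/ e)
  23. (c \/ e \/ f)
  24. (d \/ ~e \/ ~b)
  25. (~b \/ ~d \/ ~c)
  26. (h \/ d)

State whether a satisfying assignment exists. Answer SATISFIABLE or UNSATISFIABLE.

UNSATISFIABLE

h = True:
  propagation gives g=False, c=False; an empty clause results — contradiction.
h = False:
  propagation gives g=False, c=False, e=True, d=False; an empty clause results — contradiction.
Every branch closes, so no satisfying assignment exists.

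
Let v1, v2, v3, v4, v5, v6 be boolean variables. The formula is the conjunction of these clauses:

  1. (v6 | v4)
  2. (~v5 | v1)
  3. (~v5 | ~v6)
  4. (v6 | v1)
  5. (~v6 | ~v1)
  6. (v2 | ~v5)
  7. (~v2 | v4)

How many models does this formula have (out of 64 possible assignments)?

12

Case analysis on v6 and v1:
  v6=1, v1=1: a clause becomes empty — 0.
  v6=1, v1=0: v3 free; 3 ways for (v2,v4,v5) × 2^1 = 6.
  v6=0, v1=1: v3 free; 3 ways for (v2,v4,v5) × 2^1 = 6.
  v6=0, v1=0: a clause becomes empty — 0.
Total: 0 + 6 + 6 + 0 = 12.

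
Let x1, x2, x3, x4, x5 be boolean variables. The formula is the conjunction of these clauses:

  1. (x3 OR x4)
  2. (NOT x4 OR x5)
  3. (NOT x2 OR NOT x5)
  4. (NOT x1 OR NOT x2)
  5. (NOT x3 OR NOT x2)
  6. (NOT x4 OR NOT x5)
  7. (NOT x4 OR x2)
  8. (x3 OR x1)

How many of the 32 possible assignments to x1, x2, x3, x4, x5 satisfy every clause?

4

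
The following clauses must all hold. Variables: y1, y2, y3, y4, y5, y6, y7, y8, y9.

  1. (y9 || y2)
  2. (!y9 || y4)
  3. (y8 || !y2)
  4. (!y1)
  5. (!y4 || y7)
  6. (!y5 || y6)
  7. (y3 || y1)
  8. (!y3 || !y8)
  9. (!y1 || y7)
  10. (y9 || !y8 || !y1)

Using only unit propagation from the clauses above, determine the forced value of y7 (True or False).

True

(!y1) is a unit clause: y1 = False.
(y3 || y1) with y1 = False leaves only y3, so y3 = True.
From (!y3 || !y8) and y3 = True: y8 = False.
From (y8 || !y2) and y8 = False: y2 = False.
(y2 || y9): since y2 = False, the clause reduces to (y9). y9 = True.
In (y4 || !y9), !y9 is now false; y4 must hold, so y4 = True.
(!y4 || y7) with y4 = True leaves only y7, so y7 = True.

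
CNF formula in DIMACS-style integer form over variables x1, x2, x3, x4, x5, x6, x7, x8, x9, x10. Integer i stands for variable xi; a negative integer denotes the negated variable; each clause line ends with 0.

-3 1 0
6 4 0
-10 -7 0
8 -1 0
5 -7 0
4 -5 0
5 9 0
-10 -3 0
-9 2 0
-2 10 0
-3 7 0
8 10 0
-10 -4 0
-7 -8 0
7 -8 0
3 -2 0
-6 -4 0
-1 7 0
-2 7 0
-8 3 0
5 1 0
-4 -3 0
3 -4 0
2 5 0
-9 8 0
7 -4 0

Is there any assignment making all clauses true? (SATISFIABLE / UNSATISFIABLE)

x7 = True:
  propagation gives x10=False, x5=True, x4=True, x2=False; an empty clause results — contradiction.
x7 = False:
  propagation gives x3=False, x8=False, x1=False, x10=True; an empty clause results — contradiction.
Every branch closes, so no satisfying assignment exists.

UNSATISFIABLE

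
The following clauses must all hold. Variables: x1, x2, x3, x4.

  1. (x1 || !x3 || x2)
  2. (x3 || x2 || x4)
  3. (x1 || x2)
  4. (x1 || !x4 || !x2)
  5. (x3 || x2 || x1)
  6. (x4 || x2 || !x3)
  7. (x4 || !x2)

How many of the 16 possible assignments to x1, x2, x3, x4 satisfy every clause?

4

Satisfying assignments:
  x1=T x2=F x3=F x4=T
  x1=T x2=F x3=T x4=T
  x1=T x2=T x3=F x4=T
  x1=T x2=T x3=T x4=T
Count: 4.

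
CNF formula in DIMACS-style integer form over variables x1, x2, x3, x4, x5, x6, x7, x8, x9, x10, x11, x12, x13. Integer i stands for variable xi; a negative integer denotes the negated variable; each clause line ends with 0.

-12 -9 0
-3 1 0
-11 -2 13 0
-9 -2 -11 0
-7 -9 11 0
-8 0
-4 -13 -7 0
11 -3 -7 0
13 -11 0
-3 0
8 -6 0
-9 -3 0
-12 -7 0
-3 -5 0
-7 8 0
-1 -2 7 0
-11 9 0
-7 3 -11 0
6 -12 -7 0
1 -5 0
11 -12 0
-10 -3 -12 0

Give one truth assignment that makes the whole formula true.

Unit propagation: (!x8) forces x8 = False.
(!x3) is a unit clause, so x3 = False.
(!x6) is a unit clause, so x6 = False.
(!x7) is a unit clause, so x7 = False.
x2 occurs only negated in the remaining clauses — set x2 = False.
x12 occurs only negated in the remaining clauses — set x12 = False.
Try x1 = True.
Set x9 = False and propagate.
  then x11 is forced to False.
x4, x5, x10, x13 are now unconstrained; take x4 = True, x5 = True, x10 = False, x13 = True.

x1=T  x2=F  x3=F  x4=T  x5=T  x6=F  x7=F  x8=F  x9=F  x10=F  x11=F  x12=F  x13=T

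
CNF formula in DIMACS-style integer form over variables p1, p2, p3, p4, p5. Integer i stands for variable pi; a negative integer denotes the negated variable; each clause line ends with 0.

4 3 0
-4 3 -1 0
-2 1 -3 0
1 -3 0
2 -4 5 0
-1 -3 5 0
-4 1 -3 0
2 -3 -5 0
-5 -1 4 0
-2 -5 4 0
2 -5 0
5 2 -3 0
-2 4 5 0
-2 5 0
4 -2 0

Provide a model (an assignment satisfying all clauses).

Branch on p1: take p1 = True.
Set p2 = True and propagate.
  then p5 is forced to True.
  then p4 is forced to True.
  then p3 is forced to True.
Check each clause:
  1. {p4, p3} — p3 is true.
  2. {¬p1, p3, ¬p4} — p3 is true.
  3. {¬p3, ¬p2, p1} — p1 is true.
  4. {¬p3, p1} — p1 is true.
  5. {¬p4, p5, p2} — p2 is true.
  6. {¬p1, ¬p3, p5} — p5 is true.
  7. {¬p4, ¬p3, p1} — p1 is true.
  8. {p2, ¬p5, ¬p3} — p2 is true.
  9. {¬p1, ¬p5, p4} — p4 is true.
  10. {¬p2, ¬p5, p4} — p4 is true.
  11. {p2, ¬p5} — p2 is true.
  12. {¬p3, p5, p2} — p2 is true.
  13. {¬p2, p5, p4} — p4 is true.
  14. {¬p2, p5} — p5 is true.
  15. {p4, ¬p2} — p4 is true.

p1 = True, p2 = True, p3 = True, p4 = True, p5 = True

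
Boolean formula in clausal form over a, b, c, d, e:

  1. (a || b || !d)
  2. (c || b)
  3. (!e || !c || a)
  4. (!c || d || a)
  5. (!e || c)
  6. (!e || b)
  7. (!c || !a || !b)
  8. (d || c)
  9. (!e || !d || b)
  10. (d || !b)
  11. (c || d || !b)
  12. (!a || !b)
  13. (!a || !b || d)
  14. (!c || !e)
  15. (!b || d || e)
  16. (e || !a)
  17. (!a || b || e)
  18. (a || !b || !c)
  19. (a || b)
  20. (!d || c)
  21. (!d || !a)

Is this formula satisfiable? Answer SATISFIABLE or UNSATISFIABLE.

b = True:
  propagation gives d=True, a=False, c=False; an empty clause results — contradiction.
b = False:
  propagation gives c=True, e=False, a=False; an empty clause results — contradiction.
Every branch closes, so no satisfying assignment exists.

UNSATISFIABLE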